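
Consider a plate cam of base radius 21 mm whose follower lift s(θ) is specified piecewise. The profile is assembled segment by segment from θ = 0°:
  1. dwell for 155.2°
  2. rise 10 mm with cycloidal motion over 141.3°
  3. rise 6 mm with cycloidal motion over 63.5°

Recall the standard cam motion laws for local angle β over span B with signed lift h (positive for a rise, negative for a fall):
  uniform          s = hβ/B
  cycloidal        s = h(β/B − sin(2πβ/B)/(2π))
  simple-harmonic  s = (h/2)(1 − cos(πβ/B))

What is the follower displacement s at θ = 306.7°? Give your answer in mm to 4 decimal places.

seg 1 [0°–155.2°] dwell: s stays 0.0000
seg 2 [155.2°–296.5°] cycloidal, h=10: full span → s += 10 → s = 10.0000
seg 3 [296.5°–360°] cycloidal, h=6: θ=306.7° here. β=10.2, B=63.5. 6·(0.1606 − sin(2π·0.1606)/(2π)) = 0.1555 → s = 10.1555

10.1555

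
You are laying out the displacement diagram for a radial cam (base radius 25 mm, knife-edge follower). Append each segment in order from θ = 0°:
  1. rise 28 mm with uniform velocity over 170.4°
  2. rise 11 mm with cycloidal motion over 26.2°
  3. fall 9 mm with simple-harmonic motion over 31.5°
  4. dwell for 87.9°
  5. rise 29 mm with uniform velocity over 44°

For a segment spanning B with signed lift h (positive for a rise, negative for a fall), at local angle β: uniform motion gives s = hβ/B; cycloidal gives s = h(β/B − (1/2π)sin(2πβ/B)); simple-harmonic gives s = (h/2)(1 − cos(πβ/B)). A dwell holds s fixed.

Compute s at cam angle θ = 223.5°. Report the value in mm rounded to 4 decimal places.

seg 1 [0°–170.4°] uniform, h=28: full span → s += 28 → s = 28.0000
seg 2 [170.4°–196.6°] cycloidal, h=11: full span → s += 11 → s = 39.0000
seg 3 [196.6°–228.1°] simple-harmonic, h=-9: θ=223.5° here. β=26.9, B=31.5. -9/2·(1 − cos(π·0.8540)) = -8.5347 → s = 30.4653

30.4653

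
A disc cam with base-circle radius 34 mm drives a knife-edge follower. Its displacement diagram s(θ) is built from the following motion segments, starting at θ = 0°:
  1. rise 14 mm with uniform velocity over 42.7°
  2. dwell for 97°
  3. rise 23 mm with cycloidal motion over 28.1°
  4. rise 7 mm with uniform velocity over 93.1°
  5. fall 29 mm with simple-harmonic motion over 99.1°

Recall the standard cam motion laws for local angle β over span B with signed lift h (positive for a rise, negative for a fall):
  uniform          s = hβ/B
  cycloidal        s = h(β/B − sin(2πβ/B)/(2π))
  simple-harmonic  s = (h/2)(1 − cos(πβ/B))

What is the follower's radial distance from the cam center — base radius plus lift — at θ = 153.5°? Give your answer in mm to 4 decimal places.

seg 1 [0°–42.7°] uniform, h=14: full span → s += 14 → s = 14.0000
seg 2 [42.7°–139.7°] dwell: s stays 14.0000
seg 3 [139.7°–167.8°] cycloidal, h=23: θ=153.5° here. β=13.8, B=28.1. 23·(0.4911 − sin(2π·0.4911)/(2π)) = 11.0909 → s = 25.0909
radial distance = base radius + s = 34 + 25.0909 = 59.0909

59.0909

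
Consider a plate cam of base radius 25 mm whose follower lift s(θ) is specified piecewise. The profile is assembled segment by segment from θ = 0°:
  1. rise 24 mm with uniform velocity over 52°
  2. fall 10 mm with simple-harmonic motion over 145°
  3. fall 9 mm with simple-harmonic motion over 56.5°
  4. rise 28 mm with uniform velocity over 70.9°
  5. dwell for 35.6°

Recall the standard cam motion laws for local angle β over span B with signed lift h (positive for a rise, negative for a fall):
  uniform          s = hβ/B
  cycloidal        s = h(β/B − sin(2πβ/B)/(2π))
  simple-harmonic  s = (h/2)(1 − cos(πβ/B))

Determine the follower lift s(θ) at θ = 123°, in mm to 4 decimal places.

seg 1 [0°–52°] uniform, h=24: full span → s += 24 → s = 24.0000
seg 2 [52°–197°] simple-harmonic, h=-10: θ=123° here. β=71, B=145. -10/2·(1 − cos(π·0.4897)) = -4.8375 → s = 19.1625

19.1625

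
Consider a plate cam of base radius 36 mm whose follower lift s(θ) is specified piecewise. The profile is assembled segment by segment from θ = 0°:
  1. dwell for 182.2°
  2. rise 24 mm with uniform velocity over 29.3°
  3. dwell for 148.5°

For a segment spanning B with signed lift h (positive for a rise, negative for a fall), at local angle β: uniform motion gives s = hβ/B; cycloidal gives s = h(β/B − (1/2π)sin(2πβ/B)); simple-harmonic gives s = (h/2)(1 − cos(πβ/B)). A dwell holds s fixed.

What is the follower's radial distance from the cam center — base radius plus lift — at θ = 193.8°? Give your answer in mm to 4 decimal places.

seg 1 [0°–182.2°] dwell: s stays 0.0000
seg 2 [182.2°–211.5°] uniform, h=24: θ=193.8° here. β=11.6, B=29.3. 24·11.6/29.3 = 9.5017 → s = 9.5017
radial distance = base radius + s = 36 + 9.5017 = 45.5017

45.5017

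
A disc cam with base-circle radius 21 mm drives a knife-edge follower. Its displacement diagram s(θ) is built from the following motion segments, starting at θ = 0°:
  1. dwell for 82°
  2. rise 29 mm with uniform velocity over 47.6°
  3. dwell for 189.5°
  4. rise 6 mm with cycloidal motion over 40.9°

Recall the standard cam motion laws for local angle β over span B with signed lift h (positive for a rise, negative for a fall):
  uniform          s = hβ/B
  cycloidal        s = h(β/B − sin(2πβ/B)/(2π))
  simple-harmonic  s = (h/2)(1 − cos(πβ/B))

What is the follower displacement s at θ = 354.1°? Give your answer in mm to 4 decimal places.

seg 1 [0°–82°] dwell: s stays 0.0000
seg 2 [82°–129.6°] uniform, h=29: full span → s += 29 → s = 29.0000
seg 3 [129.6°–319.1°] dwell: s stays 29.0000
seg 4 [319.1°–360°] cycloidal, h=6: θ=354.1° here. β=35, B=40.9. 6·(0.8557 − sin(2π·0.8557)/(2π)) = 5.8863 → s = 34.8863

34.8863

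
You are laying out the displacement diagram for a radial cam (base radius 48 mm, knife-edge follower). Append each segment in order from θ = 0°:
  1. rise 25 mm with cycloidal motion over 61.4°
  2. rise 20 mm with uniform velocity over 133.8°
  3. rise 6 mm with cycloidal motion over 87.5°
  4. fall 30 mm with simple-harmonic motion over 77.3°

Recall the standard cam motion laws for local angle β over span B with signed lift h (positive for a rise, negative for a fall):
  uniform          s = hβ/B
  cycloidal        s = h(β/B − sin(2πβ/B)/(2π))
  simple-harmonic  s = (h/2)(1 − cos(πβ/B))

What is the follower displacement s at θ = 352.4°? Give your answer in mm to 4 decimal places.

seg 1 [0°–61.4°] cycloidal, h=25: full span → s += 25 → s = 25.0000
seg 2 [61.4°–195.2°] uniform, h=20: full span → s += 20 → s = 45.0000
seg 3 [195.2°–282.7°] cycloidal, h=6: full span → s += 6 → s = 51.0000
seg 4 [282.7°–360°] simple-harmonic, h=-30: θ=352.4° here. β=69.7, B=77.3. -30/2·(1 − cos(π·0.9017)) = -29.2901 → s = 21.7099

21.7099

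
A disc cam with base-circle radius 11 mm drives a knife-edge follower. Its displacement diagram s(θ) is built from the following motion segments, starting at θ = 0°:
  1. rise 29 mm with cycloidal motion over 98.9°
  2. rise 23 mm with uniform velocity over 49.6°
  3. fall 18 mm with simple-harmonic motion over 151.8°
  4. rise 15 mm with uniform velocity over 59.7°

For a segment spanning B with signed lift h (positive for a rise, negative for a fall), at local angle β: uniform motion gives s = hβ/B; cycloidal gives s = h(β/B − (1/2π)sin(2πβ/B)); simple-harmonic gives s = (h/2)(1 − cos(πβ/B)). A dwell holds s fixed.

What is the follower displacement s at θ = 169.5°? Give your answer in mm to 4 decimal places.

seg 1 [0°–98.9°] cycloidal, h=29: full span → s += 29 → s = 29.0000
seg 2 [98.9°–148.5°] uniform, h=23: full span → s += 23 → s = 52.0000
seg 3 [148.5°–300.3°] simple-harmonic, h=-18: θ=169.5° here. β=21, B=151.8. -18/2·(1 − cos(π·0.1383)) = -0.8367 → s = 51.1633

51.1633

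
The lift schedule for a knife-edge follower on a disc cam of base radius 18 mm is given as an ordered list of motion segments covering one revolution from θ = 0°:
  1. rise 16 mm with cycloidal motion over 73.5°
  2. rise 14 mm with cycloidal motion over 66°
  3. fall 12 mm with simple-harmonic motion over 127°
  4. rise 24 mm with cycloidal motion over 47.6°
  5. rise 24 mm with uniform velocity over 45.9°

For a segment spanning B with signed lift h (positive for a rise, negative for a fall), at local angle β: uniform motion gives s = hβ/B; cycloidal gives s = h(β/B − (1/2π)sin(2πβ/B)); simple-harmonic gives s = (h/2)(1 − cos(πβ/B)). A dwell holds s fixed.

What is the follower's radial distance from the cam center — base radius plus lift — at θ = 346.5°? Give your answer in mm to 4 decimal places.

seg 1 [0°–73.5°] cycloidal, h=16: full span → s += 16 → s = 16.0000
seg 2 [73.5°–139.5°] cycloidal, h=14: full span → s += 14 → s = 30.0000
seg 3 [139.5°–266.5°] simple-harmonic, h=-12: full span → s += -12 → s = 18.0000
seg 4 [266.5°–314.1°] cycloidal, h=24: full span → s += 24 → s = 42.0000
seg 5 [314.1°–360°] uniform, h=24: θ=346.5° here. β=32.4, B=45.9. 24·32.4/45.9 = 16.9412 → s = 58.9412
radial distance = base radius + s = 18 + 58.9412 = 76.9412

76.9412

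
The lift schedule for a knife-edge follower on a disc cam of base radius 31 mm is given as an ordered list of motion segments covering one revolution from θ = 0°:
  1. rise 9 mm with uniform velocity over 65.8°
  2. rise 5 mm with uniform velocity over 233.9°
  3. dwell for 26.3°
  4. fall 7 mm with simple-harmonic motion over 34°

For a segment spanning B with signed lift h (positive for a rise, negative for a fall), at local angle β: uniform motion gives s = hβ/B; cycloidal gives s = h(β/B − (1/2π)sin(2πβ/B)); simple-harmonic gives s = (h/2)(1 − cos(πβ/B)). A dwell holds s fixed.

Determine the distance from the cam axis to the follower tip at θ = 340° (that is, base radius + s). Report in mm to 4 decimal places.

seg 1 [0°–65.8°] uniform, h=9: full span → s += 9 → s = 9.0000
seg 2 [65.8°–299.7°] uniform, h=5: full span → s += 5 → s = 14.0000
seg 3 [299.7°–326°] dwell: s stays 14.0000
seg 4 [326°–360°] simple-harmonic, h=-7: θ=340° here. β=14, B=34. -7/2·(1 − cos(π·0.4118)) = -2.5422 → s = 11.4578
radial distance = base radius + s = 31 + 11.4578 = 42.4578

42.4578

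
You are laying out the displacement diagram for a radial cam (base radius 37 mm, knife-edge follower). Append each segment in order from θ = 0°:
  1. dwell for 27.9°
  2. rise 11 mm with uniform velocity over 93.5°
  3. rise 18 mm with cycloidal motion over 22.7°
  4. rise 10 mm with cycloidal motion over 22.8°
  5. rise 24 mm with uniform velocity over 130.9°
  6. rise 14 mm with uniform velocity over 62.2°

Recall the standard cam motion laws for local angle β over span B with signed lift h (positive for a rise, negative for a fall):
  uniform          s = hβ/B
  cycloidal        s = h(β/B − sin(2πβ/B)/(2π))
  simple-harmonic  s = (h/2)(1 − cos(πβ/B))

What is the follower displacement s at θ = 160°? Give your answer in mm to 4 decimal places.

seg 1 [0°–27.9°] dwell: s stays 0.0000
seg 2 [27.9°–121.4°] uniform, h=11: full span → s += 11 → s = 11.0000
seg 3 [121.4°–144.1°] cycloidal, h=18: full span → s += 18 → s = 29.0000
seg 4 [144.1°–166.9°] cycloidal, h=10: θ=160° here. β=15.9, B=22.8. 10·(0.6974 − sin(2π·0.6974)/(2π)) = 8.4790 → s = 37.4790

37.4790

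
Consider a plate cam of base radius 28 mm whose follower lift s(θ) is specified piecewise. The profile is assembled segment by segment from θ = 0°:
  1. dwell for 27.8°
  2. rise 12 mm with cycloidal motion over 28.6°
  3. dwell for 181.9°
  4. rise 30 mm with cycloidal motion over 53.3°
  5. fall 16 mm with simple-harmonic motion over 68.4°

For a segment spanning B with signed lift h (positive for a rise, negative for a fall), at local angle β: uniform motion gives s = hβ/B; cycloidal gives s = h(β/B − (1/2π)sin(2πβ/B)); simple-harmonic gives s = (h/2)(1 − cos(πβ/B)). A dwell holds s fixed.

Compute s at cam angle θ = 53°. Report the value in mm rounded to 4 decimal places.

seg 1 [0°–27.8°] dwell: s stays 0.0000
seg 2 [27.8°–56.4°] cycloidal, h=12: θ=53° here. β=25.2, B=28.6. 12·(0.8811 − sin(2π·0.8811)/(2π)) = 11.8710 → s = 11.8710

11.8710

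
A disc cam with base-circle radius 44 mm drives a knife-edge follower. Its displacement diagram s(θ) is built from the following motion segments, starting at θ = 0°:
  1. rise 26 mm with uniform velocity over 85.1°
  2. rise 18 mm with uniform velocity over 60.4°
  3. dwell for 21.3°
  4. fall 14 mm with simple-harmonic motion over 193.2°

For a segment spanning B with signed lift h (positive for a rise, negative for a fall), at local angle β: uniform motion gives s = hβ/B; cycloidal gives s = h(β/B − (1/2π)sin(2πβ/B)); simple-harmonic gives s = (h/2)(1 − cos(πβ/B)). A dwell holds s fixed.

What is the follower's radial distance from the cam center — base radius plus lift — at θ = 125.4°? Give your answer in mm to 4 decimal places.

seg 1 [0°–85.1°] uniform, h=26: full span → s += 26 → s = 26.0000
seg 2 [85.1°–145.5°] uniform, h=18: θ=125.4° here. β=40.3, B=60.4. 18·40.3/60.4 = 12.0099 → s = 38.0099
radial distance = base radius + s = 44 + 38.0099 = 82.0099

82.0099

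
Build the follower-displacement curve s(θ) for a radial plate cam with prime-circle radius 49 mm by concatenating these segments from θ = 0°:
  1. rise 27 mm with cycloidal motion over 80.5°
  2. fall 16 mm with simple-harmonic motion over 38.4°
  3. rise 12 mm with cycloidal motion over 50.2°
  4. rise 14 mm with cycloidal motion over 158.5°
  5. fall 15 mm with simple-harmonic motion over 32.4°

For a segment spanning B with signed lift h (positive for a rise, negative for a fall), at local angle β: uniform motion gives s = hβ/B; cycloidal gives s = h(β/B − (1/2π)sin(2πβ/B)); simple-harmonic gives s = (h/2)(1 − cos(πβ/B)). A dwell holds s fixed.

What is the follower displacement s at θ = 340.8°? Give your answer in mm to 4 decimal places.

seg 1 [0°–80.5°] cycloidal, h=27: full span → s += 27 → s = 27.0000
seg 2 [80.5°–118.9°] simple-harmonic, h=-16: full span → s += -16 → s = 11.0000
seg 3 [118.9°–169.1°] cycloidal, h=12: full span → s += 12 → s = 23.0000
seg 4 [169.1°–327.6°] cycloidal, h=14: full span → s += 14 → s = 37.0000
seg 5 [327.6°–360°] simple-harmonic, h=-15: θ=340.8° here. β=13.2, B=32.4. -15/2·(1 − cos(π·0.4074)) = -5.3490 → s = 31.6510

31.6510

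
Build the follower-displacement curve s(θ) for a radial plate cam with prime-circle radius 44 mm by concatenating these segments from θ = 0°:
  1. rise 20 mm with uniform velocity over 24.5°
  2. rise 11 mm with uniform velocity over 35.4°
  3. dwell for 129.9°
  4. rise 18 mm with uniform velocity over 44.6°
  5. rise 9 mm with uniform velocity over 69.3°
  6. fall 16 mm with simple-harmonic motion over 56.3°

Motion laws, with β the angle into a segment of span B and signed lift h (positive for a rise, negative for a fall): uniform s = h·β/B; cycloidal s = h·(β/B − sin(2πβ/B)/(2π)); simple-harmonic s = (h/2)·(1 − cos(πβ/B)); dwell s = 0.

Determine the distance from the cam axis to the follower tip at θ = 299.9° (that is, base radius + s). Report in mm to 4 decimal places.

seg 1 [0°–24.5°] uniform, h=20: full span → s += 20 → s = 20.0000
seg 2 [24.5°–59.9°] uniform, h=11: full span → s += 11 → s = 31.0000
seg 3 [59.9°–189.8°] dwell: s stays 31.0000
seg 4 [189.8°–234.4°] uniform, h=18: full span → s += 18 → s = 49.0000
seg 5 [234.4°–303.7°] uniform, h=9: θ=299.9° here. β=65.5, B=69.3. 9·65.5/69.3 = 8.5065 → s = 57.5065
radial distance = base radius + s = 44 + 57.5065 = 101.5065

101.5065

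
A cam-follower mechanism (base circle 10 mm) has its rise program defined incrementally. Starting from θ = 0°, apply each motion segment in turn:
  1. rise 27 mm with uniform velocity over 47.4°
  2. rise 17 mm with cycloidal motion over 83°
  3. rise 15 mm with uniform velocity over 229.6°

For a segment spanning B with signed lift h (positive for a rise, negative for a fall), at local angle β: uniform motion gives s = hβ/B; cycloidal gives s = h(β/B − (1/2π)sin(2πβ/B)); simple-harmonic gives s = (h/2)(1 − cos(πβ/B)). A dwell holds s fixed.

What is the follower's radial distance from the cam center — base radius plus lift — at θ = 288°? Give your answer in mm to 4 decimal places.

seg 1 [0°–47.4°] uniform, h=27: full span → s += 27 → s = 27.0000
seg 2 [47.4°–130.4°] cycloidal, h=17: full span → s += 17 → s = 44.0000
seg 3 [130.4°–360°] uniform, h=15: θ=288° here. β=157.6, B=229.6. 15·157.6/229.6 = 10.2962 → s = 54.2962
radial distance = base radius + s = 10 + 54.2962 = 64.2962

64.2962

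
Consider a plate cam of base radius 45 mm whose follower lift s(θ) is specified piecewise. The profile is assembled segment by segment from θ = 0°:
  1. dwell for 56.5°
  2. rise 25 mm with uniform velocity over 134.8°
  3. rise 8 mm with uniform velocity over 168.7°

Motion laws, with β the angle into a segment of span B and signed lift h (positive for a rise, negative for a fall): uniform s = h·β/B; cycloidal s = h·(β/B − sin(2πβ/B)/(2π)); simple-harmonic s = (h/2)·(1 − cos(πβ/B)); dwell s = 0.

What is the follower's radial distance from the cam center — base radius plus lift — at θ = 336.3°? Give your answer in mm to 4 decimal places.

seg 1 [0°–56.5°] dwell: s stays 0.0000
seg 2 [56.5°–191.3°] uniform, h=25: full span → s += 25 → s = 25.0000
seg 3 [191.3°–360°] uniform, h=8: θ=336.3° here. β=145, B=168.7. 8·145/168.7 = 6.8761 → s = 31.8761
radial distance = base radius + s = 45 + 31.8761 = 76.8761

76.8761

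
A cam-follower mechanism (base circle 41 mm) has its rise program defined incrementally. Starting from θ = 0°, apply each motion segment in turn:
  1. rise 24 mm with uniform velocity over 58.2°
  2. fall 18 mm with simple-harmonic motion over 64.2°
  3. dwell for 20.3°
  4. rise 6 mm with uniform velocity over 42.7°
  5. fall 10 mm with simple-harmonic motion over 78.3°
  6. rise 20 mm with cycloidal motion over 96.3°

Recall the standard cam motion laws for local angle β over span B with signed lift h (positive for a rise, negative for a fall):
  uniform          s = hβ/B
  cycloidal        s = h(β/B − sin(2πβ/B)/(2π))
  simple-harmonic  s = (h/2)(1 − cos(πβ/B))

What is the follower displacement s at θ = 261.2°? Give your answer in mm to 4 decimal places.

seg 1 [0°–58.2°] uniform, h=24: full span → s += 24 → s = 24.0000
seg 2 [58.2°–122.4°] simple-harmonic, h=-18: full span → s += -18 → s = 6.0000
seg 3 [122.4°–142.7°] dwell: s stays 6.0000
seg 4 [142.7°–185.4°] uniform, h=6: full span → s += 6 → s = 12.0000
seg 5 [185.4°–263.7°] simple-harmonic, h=-10: θ=261.2° here. β=75.8, B=78.3. -10/2·(1 − cos(π·0.9681)) = -9.9749 → s = 2.0251

2.0251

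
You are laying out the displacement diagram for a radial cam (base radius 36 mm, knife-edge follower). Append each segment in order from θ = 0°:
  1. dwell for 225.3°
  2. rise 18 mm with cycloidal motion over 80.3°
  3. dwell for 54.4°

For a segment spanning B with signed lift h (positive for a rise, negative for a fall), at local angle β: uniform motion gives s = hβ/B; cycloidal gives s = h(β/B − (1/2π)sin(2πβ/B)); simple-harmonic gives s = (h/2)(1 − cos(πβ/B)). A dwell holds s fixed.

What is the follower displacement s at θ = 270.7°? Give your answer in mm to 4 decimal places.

seg 1 [0°–225.3°] dwell: s stays 0.0000
seg 2 [225.3°–305.6°] cycloidal, h=18: θ=270.7° here. β=45.4, B=80.3. 18·(0.5654 − sin(2π·0.5654)/(2π)) = 11.3209 → s = 11.3209

11.3209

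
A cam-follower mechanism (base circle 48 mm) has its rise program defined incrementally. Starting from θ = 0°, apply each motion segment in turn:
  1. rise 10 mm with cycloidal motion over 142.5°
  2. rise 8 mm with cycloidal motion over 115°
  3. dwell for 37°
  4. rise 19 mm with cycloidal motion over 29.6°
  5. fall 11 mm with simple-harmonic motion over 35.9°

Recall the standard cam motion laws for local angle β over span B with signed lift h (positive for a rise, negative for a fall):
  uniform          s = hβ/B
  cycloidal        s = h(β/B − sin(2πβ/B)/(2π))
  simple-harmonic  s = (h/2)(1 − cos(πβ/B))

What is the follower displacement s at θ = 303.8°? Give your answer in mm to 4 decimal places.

seg 1 [0°–142.5°] cycloidal, h=10: full span → s += 10 → s = 10.0000
seg 2 [142.5°–257.5°] cycloidal, h=8: full span → s += 8 → s = 18.0000
seg 3 [257.5°–294.5°] dwell: s stays 18.0000
seg 4 [294.5°–324.1°] cycloidal, h=19: θ=303.8° here. β=9.3, B=29.6. 19·(0.3142 − sin(2π·0.3142)/(2π)) = 3.1883 → s = 21.1883

21.1883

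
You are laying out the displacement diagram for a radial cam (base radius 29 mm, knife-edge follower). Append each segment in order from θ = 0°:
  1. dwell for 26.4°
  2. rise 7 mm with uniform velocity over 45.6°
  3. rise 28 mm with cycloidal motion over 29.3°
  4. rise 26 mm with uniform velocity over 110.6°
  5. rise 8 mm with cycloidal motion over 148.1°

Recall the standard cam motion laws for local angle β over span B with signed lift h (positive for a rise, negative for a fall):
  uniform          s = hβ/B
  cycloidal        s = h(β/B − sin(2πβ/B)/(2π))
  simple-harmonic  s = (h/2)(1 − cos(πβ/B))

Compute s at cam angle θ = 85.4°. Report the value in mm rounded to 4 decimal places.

seg 1 [0°–26.4°] dwell: s stays 0.0000
seg 2 [26.4°–72°] uniform, h=7: full span → s += 7 → s = 7.0000
seg 3 [72°–101.3°] cycloidal, h=28: θ=85.4° here. β=13.4, B=29.3. 28·(0.4573 − sin(2π·0.4573)/(2π)) = 11.6252 → s = 18.6252

18.6252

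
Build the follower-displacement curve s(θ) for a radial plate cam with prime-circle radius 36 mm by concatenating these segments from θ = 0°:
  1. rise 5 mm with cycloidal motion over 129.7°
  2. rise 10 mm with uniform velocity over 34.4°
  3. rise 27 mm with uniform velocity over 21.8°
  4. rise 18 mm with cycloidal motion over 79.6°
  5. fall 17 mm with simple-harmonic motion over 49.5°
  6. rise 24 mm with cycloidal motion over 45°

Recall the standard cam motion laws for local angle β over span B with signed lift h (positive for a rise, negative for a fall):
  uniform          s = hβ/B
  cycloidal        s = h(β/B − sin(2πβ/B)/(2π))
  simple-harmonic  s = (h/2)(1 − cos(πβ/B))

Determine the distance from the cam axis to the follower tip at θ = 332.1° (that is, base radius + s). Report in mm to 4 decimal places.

seg 1 [0°–129.7°] cycloidal, h=5: full span → s += 5 → s = 5.0000
seg 2 [129.7°–164.1°] uniform, h=10: full span → s += 10 → s = 15.0000
seg 3 [164.1°–185.9°] uniform, h=27: full span → s += 27 → s = 42.0000
seg 4 [185.9°–265.5°] cycloidal, h=18: full span → s += 18 → s = 60.0000
seg 5 [265.5°–315°] simple-harmonic, h=-17: full span → s += -17 → s = 43.0000
seg 6 [315°–360°] cycloidal, h=24: θ=332.1° here. β=17.1, B=45. 24·(0.3800 − sin(2π·0.3800)/(2π)) = 6.5052 → s = 49.5052
radial distance = base radius + s = 36 + 49.5052 = 85.5052

85.5052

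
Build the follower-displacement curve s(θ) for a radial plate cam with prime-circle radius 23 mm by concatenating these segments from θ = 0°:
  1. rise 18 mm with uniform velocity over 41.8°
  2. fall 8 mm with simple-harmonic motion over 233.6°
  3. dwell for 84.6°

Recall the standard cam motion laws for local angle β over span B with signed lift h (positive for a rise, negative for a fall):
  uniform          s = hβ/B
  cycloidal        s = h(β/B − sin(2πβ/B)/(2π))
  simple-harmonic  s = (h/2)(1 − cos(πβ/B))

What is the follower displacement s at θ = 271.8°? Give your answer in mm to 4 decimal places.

seg 1 [0°–41.8°] uniform, h=18: full span → s += 18 → s = 18.0000
seg 2 [41.8°–275.4°] simple-harmonic, h=-8: θ=271.8° here. β=230, B=233.6. -8/2·(1 − cos(π·0.9846)) = -7.9953 → s = 10.0047

10.0047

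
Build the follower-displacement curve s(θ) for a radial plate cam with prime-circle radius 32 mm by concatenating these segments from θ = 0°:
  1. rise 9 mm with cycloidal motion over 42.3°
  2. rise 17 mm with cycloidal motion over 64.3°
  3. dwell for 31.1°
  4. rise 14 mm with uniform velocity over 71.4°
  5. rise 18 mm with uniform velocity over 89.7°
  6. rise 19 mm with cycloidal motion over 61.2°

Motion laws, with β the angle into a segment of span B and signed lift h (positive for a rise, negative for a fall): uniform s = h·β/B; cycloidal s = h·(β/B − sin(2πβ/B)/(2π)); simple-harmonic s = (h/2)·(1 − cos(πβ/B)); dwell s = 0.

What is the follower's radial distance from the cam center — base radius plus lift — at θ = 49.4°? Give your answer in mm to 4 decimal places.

seg 1 [0°–42.3°] cycloidal, h=9: full span → s += 9 → s = 9.0000
seg 2 [42.3°–106.6°] cycloidal, h=17: θ=49.4° here. β=7.1, B=64.3. 17·(0.1104 − sin(2π·0.1104)/(2π)) = 0.1470 → s = 9.1470
radial distance = base radius + s = 32 + 9.1470 = 41.1470

41.1470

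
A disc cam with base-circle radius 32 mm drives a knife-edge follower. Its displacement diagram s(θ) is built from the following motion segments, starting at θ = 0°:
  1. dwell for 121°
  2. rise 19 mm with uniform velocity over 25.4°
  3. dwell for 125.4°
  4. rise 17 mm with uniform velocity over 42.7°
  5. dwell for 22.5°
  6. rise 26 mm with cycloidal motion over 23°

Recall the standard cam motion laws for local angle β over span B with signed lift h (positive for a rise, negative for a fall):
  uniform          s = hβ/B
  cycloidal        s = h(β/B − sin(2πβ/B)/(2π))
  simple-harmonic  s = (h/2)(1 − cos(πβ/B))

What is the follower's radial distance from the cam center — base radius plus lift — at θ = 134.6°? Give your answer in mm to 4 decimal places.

seg 1 [0°–121°] dwell: s stays 0.0000
seg 2 [121°–146.4°] uniform, h=19: θ=134.6° here. β=13.6, B=25.4. 19·13.6/25.4 = 10.1732 → s = 10.1732
radial distance = base radius + s = 32 + 10.1732 = 42.1732

42.1732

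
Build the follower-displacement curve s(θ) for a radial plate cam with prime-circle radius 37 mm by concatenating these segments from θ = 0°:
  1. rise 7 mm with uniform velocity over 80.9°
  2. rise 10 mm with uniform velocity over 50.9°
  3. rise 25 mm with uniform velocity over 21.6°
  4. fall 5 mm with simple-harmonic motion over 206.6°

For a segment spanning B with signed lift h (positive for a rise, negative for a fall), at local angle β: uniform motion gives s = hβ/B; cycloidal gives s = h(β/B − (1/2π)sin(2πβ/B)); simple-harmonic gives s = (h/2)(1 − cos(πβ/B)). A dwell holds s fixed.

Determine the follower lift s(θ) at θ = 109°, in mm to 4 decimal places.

seg 1 [0°–80.9°] uniform, h=7: full span → s += 7 → s = 7.0000
seg 2 [80.9°–131.8°] uniform, h=10: θ=109° here. β=28.1, B=50.9. 10·28.1/50.9 = 5.5206 → s = 12.5206

12.5206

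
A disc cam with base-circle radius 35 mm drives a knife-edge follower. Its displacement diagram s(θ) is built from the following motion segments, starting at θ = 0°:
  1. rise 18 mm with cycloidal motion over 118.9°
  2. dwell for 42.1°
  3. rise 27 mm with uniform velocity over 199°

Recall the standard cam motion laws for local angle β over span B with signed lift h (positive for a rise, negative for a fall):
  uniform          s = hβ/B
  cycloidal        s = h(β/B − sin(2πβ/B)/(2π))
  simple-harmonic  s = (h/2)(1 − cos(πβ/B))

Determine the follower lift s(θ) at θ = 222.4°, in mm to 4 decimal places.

seg 1 [0°–118.9°] cycloidal, h=18: full span → s += 18 → s = 18.0000
seg 2 [118.9°–161°] dwell: s stays 18.0000
seg 3 [161°–360°] uniform, h=27: θ=222.4° here. β=61.4, B=199. 27·61.4/199 = 8.3307 → s = 26.3307

26.3307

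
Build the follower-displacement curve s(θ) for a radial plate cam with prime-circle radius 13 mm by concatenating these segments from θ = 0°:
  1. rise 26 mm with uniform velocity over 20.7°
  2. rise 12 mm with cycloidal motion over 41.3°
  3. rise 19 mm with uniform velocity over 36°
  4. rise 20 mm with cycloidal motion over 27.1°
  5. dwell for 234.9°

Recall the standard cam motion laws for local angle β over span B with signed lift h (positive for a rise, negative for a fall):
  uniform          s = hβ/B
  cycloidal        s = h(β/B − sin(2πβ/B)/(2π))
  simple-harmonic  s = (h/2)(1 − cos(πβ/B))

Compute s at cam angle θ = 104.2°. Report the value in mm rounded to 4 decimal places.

seg 1 [0°–20.7°] uniform, h=26: full span → s += 26 → s = 26.0000
seg 2 [20.7°–62°] cycloidal, h=12: full span → s += 12 → s = 38.0000
seg 3 [62°–98°] uniform, h=19: full span → s += 19 → s = 57.0000
seg 4 [98°–125.1°] cycloidal, h=20: θ=104.2° here. β=6.2, B=27.1. 20·(0.2288 − sin(2π·0.2288)/(2π)) = 1.4208 → s = 58.4208

58.4208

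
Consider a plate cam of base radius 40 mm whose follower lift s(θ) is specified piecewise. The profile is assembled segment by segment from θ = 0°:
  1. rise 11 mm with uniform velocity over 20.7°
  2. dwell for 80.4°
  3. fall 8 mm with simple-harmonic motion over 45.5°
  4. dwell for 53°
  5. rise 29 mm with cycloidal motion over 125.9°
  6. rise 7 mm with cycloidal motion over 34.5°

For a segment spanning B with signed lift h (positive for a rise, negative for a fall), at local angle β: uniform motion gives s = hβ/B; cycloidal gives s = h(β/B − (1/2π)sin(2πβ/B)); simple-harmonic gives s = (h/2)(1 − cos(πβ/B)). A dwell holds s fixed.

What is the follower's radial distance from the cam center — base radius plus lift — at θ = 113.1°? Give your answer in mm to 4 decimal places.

seg 1 [0°–20.7°] uniform, h=11: full span → s += 11 → s = 11.0000
seg 2 [20.7°–101.1°] dwell: s stays 11.0000
seg 3 [101.1°–146.6°] simple-harmonic, h=-8: θ=113.1° here. β=12, B=45.5. -8/2·(1 − cos(π·0.2637)) = -1.2962 → s = 9.7038
radial distance = base radius + s = 40 + 9.7038 = 49.7038

49.7038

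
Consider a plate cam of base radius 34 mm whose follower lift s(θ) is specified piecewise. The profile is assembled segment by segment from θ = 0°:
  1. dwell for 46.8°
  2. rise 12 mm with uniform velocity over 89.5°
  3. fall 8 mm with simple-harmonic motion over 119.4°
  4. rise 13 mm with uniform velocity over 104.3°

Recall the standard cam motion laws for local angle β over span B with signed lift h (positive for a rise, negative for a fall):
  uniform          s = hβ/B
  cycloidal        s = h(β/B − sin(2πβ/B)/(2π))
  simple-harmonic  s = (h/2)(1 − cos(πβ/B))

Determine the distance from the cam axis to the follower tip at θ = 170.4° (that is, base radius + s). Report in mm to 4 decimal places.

seg 1 [0°–46.8°] dwell: s stays 0.0000
seg 2 [46.8°–136.3°] uniform, h=12: full span → s += 12 → s = 12.0000
seg 3 [136.3°–255.7°] simple-harmonic, h=-8: θ=170.4° here. β=34.1, B=119.4. -8/2·(1 − cos(π·0.2856)) = -1.5049 → s = 10.4951
radial distance = base radius + s = 34 + 10.4951 = 44.4951

44.4951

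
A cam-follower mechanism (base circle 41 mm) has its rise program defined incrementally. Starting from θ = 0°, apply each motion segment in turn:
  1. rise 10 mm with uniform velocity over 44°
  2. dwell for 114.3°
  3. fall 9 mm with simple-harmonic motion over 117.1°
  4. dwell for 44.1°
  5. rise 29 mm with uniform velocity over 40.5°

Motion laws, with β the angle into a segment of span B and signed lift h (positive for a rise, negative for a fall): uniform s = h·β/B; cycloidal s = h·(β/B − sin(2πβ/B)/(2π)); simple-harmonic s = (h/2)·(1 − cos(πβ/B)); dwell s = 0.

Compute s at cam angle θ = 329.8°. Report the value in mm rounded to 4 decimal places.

seg 1 [0°–44°] uniform, h=10: full span → s += 10 → s = 10.0000
seg 2 [44°–158.3°] dwell: s stays 10.0000
seg 3 [158.3°–275.4°] simple-harmonic, h=-9: full span → s += -9 → s = 1.0000
seg 4 [275.4°–319.5°] dwell: s stays 1.0000
seg 5 [319.5°–360°] uniform, h=29: θ=329.8° here. β=10.3, B=40.5. 29·10.3/40.5 = 7.3753 → s = 8.3753

8.3753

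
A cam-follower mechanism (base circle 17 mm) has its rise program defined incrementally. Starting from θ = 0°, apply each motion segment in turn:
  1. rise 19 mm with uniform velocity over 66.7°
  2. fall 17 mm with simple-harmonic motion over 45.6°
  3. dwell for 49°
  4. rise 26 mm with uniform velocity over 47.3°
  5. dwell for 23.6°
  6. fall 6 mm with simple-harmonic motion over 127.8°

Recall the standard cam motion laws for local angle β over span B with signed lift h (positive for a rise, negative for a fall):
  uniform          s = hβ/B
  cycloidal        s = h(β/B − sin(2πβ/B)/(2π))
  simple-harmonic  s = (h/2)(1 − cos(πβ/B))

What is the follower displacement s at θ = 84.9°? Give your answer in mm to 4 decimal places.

seg 1 [0°–66.7°] uniform, h=19: full span → s += 19 → s = 19.0000
seg 2 [66.7°–112.3°] simple-harmonic, h=-17: θ=84.9° here. β=18.2, B=45.6. -17/2·(1 − cos(π·0.3991)) = -5.8511 → s = 13.1489

13.1489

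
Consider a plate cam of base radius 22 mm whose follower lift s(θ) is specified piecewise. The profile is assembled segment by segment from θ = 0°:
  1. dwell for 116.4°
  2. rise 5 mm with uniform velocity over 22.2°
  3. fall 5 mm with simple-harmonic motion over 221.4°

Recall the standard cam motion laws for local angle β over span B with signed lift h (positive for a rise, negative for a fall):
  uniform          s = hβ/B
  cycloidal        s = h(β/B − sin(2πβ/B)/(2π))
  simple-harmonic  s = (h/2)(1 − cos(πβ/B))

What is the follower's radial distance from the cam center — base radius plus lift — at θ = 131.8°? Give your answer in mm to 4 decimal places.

seg 1 [0°–116.4°] dwell: s stays 0.0000
seg 2 [116.4°–138.6°] uniform, h=5: θ=131.8° here. β=15.4, B=22.2. 5·15.4/22.2 = 3.4685 → s = 3.4685
radial distance = base radius + s = 22 + 3.4685 = 25.4685

25.4685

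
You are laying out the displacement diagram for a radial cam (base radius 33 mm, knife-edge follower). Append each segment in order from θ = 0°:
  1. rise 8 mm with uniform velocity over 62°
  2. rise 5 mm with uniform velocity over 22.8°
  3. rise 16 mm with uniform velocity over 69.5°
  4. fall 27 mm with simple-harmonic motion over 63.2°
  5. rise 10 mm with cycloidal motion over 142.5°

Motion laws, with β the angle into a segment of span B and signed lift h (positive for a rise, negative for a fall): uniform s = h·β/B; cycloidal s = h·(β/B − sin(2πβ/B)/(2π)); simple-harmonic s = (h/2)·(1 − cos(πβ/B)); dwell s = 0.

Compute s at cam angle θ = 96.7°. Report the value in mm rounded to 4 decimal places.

seg 1 [0°–62°] uniform, h=8: full span → s += 8 → s = 8.0000
seg 2 [62°–84.8°] uniform, h=5: full span → s += 5 → s = 13.0000
seg 3 [84.8°–154.3°] uniform, h=16: θ=96.7° here. β=11.9, B=69.5. 16·11.9/69.5 = 2.7396 → s = 15.7396

15.7396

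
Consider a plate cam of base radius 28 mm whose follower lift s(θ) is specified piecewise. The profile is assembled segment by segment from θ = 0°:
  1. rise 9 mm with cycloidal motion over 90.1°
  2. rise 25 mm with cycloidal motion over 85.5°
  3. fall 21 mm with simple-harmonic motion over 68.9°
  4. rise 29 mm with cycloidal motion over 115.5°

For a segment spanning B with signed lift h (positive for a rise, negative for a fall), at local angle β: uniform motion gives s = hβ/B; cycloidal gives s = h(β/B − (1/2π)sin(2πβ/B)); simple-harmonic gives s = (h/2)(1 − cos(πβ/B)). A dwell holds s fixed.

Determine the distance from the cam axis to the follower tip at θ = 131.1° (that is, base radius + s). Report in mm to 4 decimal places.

seg 1 [0°–90.1°] cycloidal, h=9: full span → s += 9 → s = 9.0000
seg 2 [90.1°–175.6°] cycloidal, h=25: θ=131.1° here. β=41, B=85.5. 25·(0.4795 − sin(2π·0.4795)/(2π)) = 11.4780 → s = 20.4780
radial distance = base radius + s = 28 + 20.4780 = 48.4780

48.4780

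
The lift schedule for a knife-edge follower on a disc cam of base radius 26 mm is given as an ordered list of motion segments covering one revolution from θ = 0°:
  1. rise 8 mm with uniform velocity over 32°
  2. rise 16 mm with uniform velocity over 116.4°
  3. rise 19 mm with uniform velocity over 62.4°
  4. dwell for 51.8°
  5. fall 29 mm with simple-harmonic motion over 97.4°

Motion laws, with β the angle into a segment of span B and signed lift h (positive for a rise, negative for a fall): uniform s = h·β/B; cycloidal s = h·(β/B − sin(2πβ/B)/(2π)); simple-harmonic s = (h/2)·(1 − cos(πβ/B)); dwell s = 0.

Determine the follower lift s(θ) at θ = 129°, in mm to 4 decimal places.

seg 1 [0°–32°] uniform, h=8: full span → s += 8 → s = 8.0000
seg 2 [32°–148.4°] uniform, h=16: θ=129° here. β=97, B=116.4. 16·97/116.4 = 13.3333 → s = 21.3333

21.3333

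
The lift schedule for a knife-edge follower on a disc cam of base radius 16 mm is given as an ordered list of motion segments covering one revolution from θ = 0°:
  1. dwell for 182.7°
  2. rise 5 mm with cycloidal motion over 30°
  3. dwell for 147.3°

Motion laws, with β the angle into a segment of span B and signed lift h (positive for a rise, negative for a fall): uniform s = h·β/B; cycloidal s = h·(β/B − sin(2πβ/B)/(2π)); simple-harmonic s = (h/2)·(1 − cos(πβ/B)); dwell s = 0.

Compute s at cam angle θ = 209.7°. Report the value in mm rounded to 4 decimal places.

seg 1 [0°–182.7°] dwell: s stays 0.0000
seg 2 [182.7°–212.7°] cycloidal, h=5: θ=209.7° here. β=27, B=30. 5·(0.9000 − sin(2π·0.9000)/(2π)) = 4.9677 → s = 4.9677

4.9677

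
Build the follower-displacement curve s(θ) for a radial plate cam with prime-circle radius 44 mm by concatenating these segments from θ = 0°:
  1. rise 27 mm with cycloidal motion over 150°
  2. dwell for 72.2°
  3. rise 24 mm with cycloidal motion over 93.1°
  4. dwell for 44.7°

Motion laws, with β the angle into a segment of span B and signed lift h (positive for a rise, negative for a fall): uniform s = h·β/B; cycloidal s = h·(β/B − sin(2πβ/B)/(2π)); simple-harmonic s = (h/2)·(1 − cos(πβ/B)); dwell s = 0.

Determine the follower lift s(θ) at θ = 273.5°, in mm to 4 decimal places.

seg 1 [0°–150°] cycloidal, h=27: full span → s += 27 → s = 27.0000
seg 2 [150°–222.2°] dwell: s stays 27.0000
seg 3 [222.2°–315.3°] cycloidal, h=24: θ=273.5° here. β=51.3, B=93.1. 24·(0.5510 − sin(2π·0.5510)/(2π)) = 14.4281 → s = 41.4281

41.4281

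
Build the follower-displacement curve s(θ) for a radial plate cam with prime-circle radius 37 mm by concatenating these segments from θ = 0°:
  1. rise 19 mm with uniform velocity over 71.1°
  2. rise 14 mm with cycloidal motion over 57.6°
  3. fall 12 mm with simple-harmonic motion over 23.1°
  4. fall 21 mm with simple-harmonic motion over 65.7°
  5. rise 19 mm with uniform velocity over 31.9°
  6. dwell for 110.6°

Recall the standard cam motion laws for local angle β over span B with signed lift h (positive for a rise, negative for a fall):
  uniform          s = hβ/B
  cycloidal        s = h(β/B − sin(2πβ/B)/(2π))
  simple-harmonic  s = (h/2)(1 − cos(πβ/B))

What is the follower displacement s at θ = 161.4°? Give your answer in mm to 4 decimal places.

seg 1 [0°–71.1°] uniform, h=19: full span → s += 19 → s = 19.0000
seg 2 [71.1°–128.7°] cycloidal, h=14: full span → s += 14 → s = 33.0000
seg 3 [128.7°–151.8°] simple-harmonic, h=-12: full span → s += -12 → s = 21.0000
seg 4 [151.8°–217.5°] simple-harmonic, h=-21: θ=161.4° here. β=9.6, B=65.7. -21/2·(1 − cos(π·0.1461)) = -1.0870 → s = 19.9130

19.9130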